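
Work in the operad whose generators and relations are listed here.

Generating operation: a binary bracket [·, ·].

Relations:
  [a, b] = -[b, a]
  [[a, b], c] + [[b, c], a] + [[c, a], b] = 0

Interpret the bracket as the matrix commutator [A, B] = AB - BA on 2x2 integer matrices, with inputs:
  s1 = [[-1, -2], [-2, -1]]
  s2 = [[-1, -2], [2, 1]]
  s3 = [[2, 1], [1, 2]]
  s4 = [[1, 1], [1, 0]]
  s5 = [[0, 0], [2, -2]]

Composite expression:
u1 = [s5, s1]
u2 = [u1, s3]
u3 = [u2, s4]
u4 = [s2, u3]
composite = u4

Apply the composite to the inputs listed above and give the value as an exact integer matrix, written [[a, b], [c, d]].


[[32, 112], [80, -32]]

[s5, s1] = [[4, -4], [4, -4]]
[[s5, s1], s3] = [[-8, 8], [-8, 8]]
[[[s5, s1], s3], s4] = [[16, -24], [8, -16]]
[s2, [[[s5, s1], s3], s4]] = [[32, 112], [80, -32]]


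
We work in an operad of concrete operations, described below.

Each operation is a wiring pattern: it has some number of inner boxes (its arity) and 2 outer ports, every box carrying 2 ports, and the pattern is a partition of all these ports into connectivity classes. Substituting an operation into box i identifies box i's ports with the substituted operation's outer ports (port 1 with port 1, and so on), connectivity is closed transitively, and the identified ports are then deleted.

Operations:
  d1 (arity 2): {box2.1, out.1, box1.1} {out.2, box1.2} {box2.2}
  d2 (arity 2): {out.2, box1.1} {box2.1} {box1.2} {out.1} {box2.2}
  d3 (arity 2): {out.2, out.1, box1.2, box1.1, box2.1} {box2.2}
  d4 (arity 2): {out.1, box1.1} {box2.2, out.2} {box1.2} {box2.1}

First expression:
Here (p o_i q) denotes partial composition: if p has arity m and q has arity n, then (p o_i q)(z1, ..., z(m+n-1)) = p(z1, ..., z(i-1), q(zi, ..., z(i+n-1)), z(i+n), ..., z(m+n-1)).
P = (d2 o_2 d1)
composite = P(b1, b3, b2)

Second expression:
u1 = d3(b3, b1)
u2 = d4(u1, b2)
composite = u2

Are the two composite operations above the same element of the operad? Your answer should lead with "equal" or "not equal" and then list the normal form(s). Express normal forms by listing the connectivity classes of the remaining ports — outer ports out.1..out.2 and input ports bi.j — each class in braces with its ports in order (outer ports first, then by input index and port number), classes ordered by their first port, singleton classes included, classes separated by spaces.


not equal; first: {out.1} {out.2, b1.1} {b1.2} {b2.1, b3.1} {b2.2} {b3.2}; second: {out.1, b1.1, b3.1, b3.2} {out.2, b2.2} {b1.2} {b2.1}

In normal form, the first expression is {out.1} {out.2, b1.1} {b1.2} {b2.1, b3.1} {b2.2} {b3.2}
In normal form, the second expression is {out.1, b1.1, b3.1, b3.2} {out.2, b2.2} {b1.2} {b2.1}
The forms do not match — not equal.


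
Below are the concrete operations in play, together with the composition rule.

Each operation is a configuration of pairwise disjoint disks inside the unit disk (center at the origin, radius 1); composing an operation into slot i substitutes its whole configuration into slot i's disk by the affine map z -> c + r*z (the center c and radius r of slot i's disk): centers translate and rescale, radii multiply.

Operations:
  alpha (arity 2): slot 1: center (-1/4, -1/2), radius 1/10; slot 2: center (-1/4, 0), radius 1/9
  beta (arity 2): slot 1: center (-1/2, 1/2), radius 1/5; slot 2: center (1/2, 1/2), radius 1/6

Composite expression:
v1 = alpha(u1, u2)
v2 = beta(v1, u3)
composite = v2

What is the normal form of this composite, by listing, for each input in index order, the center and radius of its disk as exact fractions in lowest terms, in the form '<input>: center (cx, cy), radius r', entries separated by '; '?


u1: center (-11/20, 2/5), radius 1/50; u2: center (-11/20, 1/2), radius 1/45; u3: center (1/2, 1/2), radius 1/6

Below beta, radii multiply path by path; the u-disk centers shift.
u1: after 2 affine steps, its disk has center (-11/20, 2/5), radius 1/50
u2: after 2 affine steps, its disk has center (-11/20, 1/2), radius 1/45
u3: after 1 affine step, its disk has center (1/2, 1/2), radius 1/6


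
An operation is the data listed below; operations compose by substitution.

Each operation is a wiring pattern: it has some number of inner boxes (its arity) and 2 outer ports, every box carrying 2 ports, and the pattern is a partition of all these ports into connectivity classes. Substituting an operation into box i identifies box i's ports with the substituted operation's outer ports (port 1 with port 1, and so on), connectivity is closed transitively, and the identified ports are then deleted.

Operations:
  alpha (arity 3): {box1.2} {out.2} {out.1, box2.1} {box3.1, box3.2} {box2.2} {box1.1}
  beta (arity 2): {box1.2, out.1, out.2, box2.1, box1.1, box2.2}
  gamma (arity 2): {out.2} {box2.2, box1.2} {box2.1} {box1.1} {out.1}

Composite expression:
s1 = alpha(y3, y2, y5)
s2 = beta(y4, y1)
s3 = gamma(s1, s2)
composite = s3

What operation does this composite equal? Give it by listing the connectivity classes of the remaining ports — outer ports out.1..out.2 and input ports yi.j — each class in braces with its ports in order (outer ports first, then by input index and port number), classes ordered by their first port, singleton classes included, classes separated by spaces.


{out.1} {out.2} {y1.1, y1.2, y4.1, y4.2} {y2.1} {y2.2} {y3.1} {y3.2} {y5.1, y5.2}

Reachability decides: close wires over gamma-identified ports.
stage alpha: inputs (y3, y2, y5), connectivity {out.1, y2.1} {out.2} {y2.2} {y3.1} {y3.2} {y5.1, y5.2}, out.j its boundary
stage beta: inputs (y4, y1), connectivity {out.1, out.2, y1.1, y1.2, y4.1, y4.2}, out.j its boundary
stage gamma: inputs (y3, y2, y5, y4, y1), connectivity {out.1} {out.2} {y1.1, y1.2, y4.1, y4.2} {y2.1} {y2.2} {y3.1} {y3.2} {y5.1, y5.2}, out.j its boundary


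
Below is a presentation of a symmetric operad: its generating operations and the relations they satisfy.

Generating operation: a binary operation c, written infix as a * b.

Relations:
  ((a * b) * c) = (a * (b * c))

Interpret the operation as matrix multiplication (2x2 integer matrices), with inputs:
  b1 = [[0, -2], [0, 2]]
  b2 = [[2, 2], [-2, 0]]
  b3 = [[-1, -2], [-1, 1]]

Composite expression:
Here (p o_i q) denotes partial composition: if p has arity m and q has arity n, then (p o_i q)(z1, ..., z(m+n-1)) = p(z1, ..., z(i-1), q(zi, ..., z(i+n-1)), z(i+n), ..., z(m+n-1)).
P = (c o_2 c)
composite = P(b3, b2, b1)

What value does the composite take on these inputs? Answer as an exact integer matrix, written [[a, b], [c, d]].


[[0, -8], [0, 4]]


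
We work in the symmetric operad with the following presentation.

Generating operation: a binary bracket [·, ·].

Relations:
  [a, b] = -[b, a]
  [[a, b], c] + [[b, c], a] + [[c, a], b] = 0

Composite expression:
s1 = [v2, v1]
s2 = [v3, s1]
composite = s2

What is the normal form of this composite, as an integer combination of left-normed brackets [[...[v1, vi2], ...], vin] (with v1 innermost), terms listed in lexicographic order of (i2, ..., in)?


Left-normed coefficients sit on the v1-initial expansion words.
Composite bracket: [v3, [v2, v1]]
Each bracket splits as ab - ba, giving 4 signed words (2^2 = 4).
Words beginning with v1 determine it all:
  sign of v1v2v3 is +1, so it contributes +[[v1, v2], v3]

[[v1, v2], v3]


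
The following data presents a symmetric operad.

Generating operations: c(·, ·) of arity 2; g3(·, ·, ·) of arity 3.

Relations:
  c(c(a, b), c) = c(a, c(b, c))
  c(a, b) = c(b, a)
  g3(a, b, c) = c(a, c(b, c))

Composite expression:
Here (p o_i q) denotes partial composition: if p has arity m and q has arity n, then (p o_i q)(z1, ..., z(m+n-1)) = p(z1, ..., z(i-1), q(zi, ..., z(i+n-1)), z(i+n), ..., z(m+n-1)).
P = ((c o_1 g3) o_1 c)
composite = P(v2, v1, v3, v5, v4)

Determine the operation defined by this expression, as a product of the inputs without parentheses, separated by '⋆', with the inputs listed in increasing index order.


v1 ⋆ v2 ⋆ v3 ⋆ v4 ⋆ v5

Shape and order are irrelevant to c; the v-input set decides.
c(v2, v1) reduces to v2 ⋆ v1
g3(c(v2, v1), v3, v5) reduces to v2 ⋆ v1 ⋆ v3 ⋆ v5
c(g3(c(v2, v1), v3, v5), v4) reduces to v2 ⋆ v1 ⋆ v3 ⋆ v5 ⋆ v4
commutativity sorts the factors: v1 ⋆ v2 ⋆ v3 ⋆ v4 ⋆ v5


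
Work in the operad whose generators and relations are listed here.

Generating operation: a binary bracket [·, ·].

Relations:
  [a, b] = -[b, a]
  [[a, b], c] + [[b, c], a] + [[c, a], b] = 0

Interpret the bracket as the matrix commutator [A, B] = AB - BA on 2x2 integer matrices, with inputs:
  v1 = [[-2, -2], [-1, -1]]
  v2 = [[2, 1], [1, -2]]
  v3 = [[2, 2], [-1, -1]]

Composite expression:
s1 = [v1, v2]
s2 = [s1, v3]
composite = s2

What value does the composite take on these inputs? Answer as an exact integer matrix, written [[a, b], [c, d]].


[[-1, -25], [-11, 1]]

[v1, v2] = [[-1, 7], [-3, 1]]
[[v1, v2], v3] = [[-1, -25], [-11, 1]]


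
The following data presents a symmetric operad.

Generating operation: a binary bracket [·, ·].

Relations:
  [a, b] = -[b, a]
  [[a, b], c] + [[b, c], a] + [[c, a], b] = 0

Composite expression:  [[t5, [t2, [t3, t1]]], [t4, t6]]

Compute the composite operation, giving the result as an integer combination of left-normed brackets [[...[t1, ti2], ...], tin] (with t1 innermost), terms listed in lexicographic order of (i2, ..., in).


-[[[[[t1, t3], t2], t5], t4], t6] + [[[[[t1, t3], t2], t5], t6], t4]


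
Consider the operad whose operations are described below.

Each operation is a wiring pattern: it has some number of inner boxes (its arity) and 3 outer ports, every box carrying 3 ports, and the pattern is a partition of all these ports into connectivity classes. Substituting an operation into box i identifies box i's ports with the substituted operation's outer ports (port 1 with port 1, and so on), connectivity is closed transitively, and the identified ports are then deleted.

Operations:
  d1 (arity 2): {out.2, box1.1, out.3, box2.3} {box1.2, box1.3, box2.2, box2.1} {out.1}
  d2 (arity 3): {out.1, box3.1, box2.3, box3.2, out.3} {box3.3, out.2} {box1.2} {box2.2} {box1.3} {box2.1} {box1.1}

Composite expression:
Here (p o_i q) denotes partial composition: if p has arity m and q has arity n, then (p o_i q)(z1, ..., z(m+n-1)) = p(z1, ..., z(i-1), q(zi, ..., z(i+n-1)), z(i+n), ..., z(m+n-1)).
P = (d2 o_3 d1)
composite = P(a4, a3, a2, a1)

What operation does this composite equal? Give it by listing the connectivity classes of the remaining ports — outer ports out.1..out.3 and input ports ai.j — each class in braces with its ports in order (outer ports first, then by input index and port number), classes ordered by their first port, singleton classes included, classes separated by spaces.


{out.1, out.2, out.3, a1.3, a2.1, a3.3} {a1.1, a1.2, a2.2, a2.3} {a3.1} {a3.2} {a4.1} {a4.2} {a4.3}


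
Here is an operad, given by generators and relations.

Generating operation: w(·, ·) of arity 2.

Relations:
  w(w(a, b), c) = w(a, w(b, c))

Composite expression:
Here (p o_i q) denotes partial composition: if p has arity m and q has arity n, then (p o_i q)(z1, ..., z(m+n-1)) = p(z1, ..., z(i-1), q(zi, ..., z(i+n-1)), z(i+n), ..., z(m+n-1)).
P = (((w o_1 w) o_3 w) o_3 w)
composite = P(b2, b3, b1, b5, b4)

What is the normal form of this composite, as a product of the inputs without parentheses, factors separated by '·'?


b2 · b3 · b1 · b5 · b4


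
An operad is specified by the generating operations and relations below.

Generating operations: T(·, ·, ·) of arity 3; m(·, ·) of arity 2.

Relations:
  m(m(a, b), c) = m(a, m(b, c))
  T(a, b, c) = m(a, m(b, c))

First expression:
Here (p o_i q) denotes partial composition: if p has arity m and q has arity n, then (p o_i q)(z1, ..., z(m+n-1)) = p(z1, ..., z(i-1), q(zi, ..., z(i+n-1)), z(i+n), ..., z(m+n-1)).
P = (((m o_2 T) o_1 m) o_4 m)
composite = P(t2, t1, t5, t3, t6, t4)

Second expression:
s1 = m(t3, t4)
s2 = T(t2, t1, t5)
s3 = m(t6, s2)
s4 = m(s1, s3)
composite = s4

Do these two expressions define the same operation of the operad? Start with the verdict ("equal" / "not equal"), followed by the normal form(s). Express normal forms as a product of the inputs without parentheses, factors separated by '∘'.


Normal form of the first expression: t2 ∘ t1 ∘ t5 ∘ t3 ∘ t6 ∘ t4
Normal form of the second expression: t3 ∘ t4 ∘ t6 ∘ t2 ∘ t1 ∘ t5
Different reductions; not equal.

not equal — first t2 ∘ t1 ∘ t5 ∘ t3 ∘ t6 ∘ t4, second t3 ∘ t4 ∘ t6 ∘ t2 ∘ t1 ∘ t5


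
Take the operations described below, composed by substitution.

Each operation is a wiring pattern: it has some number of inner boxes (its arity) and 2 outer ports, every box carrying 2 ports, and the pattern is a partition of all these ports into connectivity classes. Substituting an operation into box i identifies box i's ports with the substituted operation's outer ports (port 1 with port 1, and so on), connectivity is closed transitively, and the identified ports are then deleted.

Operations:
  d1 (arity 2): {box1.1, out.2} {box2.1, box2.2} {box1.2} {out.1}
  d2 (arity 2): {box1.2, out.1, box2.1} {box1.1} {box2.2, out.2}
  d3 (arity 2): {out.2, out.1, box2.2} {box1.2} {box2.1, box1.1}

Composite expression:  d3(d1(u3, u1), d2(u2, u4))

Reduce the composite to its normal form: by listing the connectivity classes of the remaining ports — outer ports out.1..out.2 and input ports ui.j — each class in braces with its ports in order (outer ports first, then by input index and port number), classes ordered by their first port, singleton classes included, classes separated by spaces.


{out.1, out.2, u4.2} {u1.1, u1.2} {u2.1} {u2.2, u4.1} {u3.1} {u3.2}

Two ports join when wires chain via d3-identified ports.
d1 over (u3, u1) gives {out.1} {out.2, u3.1} {u1.1, u1.2} {u3.2}, out.j being that stage's outer ports
d2 over (u2, u4) gives {out.1, u2.2, u4.1} {out.2, u4.2} {u2.1}, out.j being that stage's outer ports
d3 over (u3, u1, u2, u4) gives {out.1, out.2, u4.2} {u1.1, u1.2} {u2.1} {u2.2, u4.1} {u3.1} {u3.2}, out.j being that stage's outer ports


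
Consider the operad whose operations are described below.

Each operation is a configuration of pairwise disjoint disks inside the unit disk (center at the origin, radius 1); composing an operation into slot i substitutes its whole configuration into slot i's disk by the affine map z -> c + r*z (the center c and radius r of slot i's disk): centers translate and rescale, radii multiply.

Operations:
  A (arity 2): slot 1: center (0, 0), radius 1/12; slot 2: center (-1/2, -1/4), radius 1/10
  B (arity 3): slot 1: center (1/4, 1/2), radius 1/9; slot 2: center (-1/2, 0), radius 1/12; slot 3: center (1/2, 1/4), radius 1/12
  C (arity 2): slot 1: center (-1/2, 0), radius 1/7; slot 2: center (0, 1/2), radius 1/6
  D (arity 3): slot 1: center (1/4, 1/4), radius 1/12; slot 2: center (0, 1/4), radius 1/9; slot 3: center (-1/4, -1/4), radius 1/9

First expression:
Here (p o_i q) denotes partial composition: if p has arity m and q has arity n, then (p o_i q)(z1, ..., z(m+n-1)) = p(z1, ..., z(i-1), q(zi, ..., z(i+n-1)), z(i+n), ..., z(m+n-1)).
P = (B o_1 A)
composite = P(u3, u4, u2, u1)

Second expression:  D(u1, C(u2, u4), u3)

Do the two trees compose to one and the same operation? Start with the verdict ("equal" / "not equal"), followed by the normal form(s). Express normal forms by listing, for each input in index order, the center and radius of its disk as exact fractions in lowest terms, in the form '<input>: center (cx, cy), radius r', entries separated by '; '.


The first expression reduces to u1: center (1/2, 1/4), radius 1/12; u2: center (-1/2, 0), radius 1/12; u3: center (1/4, 1/2), radius 1/108; u4: center (7/36, 17/36), radius 1/90
The second expression reduces to u1: center (1/4, 1/4), radius 1/12; u2: center (-1/18, 1/4), radius 1/63; u3: center (-1/4, -1/4), radius 1/9; u4: center (0, 11/36), radius 1/54
The normal forms differ: not equal.

not equal; the first gives u1: center (1/2, 1/4), radius 1/12; u2: center (-1/2, 0), radius 1/12; u3: center (1/4, 1/2), radius 1/108; u4: center (7/36, 17/36), radius 1/90 and the second u1: center (1/4, 1/4), radius 1/12; u2: center (-1/18, 1/4), radius 1/63; u3: center (-1/4, -1/4), radius 1/9; u4: center (0, 11/36), radius 1/54


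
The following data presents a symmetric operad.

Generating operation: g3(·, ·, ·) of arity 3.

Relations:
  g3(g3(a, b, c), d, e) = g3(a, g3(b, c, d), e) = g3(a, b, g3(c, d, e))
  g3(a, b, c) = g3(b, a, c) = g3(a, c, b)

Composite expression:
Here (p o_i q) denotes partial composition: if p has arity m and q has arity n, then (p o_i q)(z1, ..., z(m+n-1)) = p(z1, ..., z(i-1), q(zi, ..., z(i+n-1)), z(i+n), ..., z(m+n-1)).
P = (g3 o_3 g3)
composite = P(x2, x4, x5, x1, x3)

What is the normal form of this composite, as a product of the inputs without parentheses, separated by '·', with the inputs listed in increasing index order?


x1 · x2 · x3 · x4 · x5

Any arrangement under g3 is one operation, so sort the x-inputs.
g3(x5, x1, x3) unparenthesizes to x5 · x1 · x3
g3(x2, x4, g3(x5, x1, x3)) unparenthesizes to x2 · x4 · x5 · x1 · x3
the factors in increasing index order: x1 · x2 · x3 · x4 · x5


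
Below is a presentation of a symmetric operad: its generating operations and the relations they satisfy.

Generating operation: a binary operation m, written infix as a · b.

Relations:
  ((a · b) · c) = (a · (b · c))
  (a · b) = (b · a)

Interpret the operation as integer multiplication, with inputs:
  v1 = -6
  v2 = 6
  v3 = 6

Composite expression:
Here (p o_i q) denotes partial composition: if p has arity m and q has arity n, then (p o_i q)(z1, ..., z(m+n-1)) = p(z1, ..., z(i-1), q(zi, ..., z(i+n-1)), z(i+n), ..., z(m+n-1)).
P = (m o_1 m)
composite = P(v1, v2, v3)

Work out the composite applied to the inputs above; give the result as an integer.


-216

(v1 · v2) = -36
((v1 · v2) · v3) = -216


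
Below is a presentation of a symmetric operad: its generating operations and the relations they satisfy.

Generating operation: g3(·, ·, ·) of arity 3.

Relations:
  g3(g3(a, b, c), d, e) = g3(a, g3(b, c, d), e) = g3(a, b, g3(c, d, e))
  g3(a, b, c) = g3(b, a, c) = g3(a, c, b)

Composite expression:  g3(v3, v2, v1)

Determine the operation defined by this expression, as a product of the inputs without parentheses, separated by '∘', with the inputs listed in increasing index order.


v1 ∘ v2 ∘ v3

Shape and order are irrelevant to g3; the v-input set decides.
g3(v3, v2, v1) reduces to v3 ∘ v2 ∘ v1
rearranged into index order: v1 ∘ v2 ∘ v3


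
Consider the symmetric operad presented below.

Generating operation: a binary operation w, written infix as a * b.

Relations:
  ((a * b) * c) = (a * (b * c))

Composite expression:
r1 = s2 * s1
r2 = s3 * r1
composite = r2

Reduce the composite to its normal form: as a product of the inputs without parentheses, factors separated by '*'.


s3 * s2 * s1

All parenthesizations of w agree; list the s-inputs left to right.
(s2 * s1) flattens to s2 * s1
(s3 * (s2 * s1)) flattens to s3 * s2 * s1


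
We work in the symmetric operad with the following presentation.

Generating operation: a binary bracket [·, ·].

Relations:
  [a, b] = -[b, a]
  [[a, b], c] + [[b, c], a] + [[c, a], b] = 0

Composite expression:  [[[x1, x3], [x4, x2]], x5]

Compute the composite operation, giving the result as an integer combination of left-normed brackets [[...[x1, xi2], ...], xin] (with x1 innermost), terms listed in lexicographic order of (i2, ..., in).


Antisymmetry and Jacobi reduce to x1-anchored left-normed brackets.
Composite bracket: [[[x1, x3], [x4, x2]], x5]
Under [a, b] = ab - ba we get 16 signed associative words (2^4 = 16).
Words beginning with x1 determine it all:
  x1x3x2x4x5 (sign -1) contributes -[[[[x1, x3], x2], x4], x5]
  x1x3x4x2x5 (sign +1) contributes +[[[[x1, x3], x4], x2], x5]

-[[[[x1, x3], x2], x4], x5] + [[[[x1, x3], x4], x2], x5]


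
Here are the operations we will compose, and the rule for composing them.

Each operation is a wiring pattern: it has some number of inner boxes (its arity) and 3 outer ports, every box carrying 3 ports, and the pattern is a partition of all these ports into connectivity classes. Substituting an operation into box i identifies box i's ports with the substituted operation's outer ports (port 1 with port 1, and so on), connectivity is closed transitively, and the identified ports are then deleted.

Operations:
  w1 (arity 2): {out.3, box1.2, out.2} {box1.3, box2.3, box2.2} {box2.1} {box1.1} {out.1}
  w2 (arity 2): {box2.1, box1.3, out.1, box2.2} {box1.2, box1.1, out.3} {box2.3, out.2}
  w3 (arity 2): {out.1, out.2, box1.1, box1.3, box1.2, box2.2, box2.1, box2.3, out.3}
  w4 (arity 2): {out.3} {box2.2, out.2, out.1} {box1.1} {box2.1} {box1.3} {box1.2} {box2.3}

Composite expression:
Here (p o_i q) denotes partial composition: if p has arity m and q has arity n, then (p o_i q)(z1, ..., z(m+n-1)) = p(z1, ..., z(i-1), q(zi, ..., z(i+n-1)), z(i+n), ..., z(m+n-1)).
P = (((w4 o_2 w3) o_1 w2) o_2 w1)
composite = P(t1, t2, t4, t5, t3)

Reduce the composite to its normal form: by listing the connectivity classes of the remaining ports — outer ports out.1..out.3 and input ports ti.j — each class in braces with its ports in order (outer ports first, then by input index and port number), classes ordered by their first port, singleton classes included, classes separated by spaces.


Substituting into w4 glues patterns; closure does the rest.
after w1, the pattern on (t2, t4) reads {out.1} {out.2, out.3, t2.2} {t2.1} {t2.3, t4.2, t4.3} {t4.1} (out.j = its outer ports)
after w2, the pattern on (t1, t2, t4) reads {out.1, out.2, t1.3, t2.2} {out.3, t1.1, t1.2} {t2.1} {t2.3, t4.2, t4.3} {t4.1} (out.j = its outer ports)
after w3, the pattern on (t5, t3) reads {out.1, out.2, out.3, t3.1, t3.2, t3.3, t5.1, t5.2, t5.3} (out.j = its outer ports)
after w4, the pattern on (t1, t2, t4, t5, t3) reads {out.1, out.2, t3.1, t3.2, t3.3, t5.1, t5.2, t5.3} {out.3} {t1.1, t1.2} {t1.3, t2.2} {t2.1} {t2.3, t4.2, t4.3} {t4.1} (out.j = its outer ports)

{out.1, out.2, t3.1, t3.2, t3.3, t5.1, t5.2, t5.3} {out.3} {t1.1, t1.2} {t1.3, t2.2} {t2.1} {t2.3, t4.2, t4.3} {t4.1}


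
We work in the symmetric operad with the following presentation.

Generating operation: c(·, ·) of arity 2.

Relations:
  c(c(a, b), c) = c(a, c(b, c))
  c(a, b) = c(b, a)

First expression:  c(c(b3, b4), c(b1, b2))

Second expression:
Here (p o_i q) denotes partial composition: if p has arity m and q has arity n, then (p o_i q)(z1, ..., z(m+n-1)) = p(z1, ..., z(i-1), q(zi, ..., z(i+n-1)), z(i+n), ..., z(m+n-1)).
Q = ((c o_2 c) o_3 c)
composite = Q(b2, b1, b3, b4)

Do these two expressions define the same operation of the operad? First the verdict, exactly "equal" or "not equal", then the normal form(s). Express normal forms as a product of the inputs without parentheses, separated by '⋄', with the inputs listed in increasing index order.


equal; the common form is b1 ⋄ b2 ⋄ b3 ⋄ b4


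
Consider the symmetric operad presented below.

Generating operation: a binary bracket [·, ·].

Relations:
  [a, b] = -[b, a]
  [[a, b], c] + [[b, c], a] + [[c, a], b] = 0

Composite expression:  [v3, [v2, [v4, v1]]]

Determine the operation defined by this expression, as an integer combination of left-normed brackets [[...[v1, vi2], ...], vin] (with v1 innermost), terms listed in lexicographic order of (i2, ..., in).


-[[[v1, v4], v2], v3]

Antisymmetry and Jacobi reduce to v1-anchored left-normed brackets.
Composite bracket: [v3, [v2, [v4, v1]]]
Each bracket splits as ab - ba, giving 8 signed words (2^3 = 8).
The v1-initial words carry the normal form:
  v1v4v2v3 (sign -1) contributes -[[[v1, v4], v2], v3]


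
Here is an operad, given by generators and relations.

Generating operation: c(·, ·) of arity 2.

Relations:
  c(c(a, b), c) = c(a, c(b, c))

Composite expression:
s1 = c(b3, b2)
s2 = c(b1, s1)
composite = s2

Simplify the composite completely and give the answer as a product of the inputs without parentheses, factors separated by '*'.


b1 * b3 * b2

Every regrouping of c is equal, so read the b-inputs in written order.
c(b3, b2) flattens to b3 * b2
c(b1, c(b3, b2)) flattens to b1 * b3 * b2


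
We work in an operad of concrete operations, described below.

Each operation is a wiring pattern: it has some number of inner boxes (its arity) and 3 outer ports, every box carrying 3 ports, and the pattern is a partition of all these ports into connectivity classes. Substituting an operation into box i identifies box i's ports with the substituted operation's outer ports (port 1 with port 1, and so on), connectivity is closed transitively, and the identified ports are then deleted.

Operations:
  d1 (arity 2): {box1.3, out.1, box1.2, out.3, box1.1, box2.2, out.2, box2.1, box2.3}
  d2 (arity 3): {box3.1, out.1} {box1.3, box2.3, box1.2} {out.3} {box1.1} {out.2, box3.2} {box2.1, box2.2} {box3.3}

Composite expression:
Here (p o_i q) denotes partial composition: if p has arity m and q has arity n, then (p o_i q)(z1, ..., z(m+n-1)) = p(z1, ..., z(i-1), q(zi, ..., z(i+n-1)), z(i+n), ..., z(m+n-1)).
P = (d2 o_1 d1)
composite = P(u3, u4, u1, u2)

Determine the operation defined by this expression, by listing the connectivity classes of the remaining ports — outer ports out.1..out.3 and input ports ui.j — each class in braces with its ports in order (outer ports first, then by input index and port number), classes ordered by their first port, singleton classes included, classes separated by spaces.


{out.1, u2.1} {out.2, u2.2} {out.3} {u1.1, u1.2} {u1.3, u3.1, u3.2, u3.3, u4.1, u4.2, u4.3} {u2.3}


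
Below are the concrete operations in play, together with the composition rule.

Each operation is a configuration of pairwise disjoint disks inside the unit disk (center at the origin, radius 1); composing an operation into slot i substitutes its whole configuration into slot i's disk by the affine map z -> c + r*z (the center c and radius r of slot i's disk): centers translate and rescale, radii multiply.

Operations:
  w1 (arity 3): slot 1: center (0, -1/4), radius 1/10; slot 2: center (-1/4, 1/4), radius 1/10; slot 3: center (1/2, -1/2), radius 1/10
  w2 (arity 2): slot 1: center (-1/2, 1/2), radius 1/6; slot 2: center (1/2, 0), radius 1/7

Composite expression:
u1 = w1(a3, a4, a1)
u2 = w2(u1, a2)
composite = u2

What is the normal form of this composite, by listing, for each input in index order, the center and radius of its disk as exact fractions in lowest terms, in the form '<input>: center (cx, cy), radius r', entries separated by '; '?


a1: center (-5/12, 5/12), radius 1/60; a2: center (1/2, 0), radius 1/7; a3: center (-1/2, 11/24), radius 1/60; a4: center (-13/24, 13/24), radius 1/60


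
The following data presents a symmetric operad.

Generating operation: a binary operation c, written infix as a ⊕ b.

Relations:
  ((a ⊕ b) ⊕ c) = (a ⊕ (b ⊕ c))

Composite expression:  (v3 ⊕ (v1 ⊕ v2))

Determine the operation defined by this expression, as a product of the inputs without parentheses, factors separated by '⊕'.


v3 ⊕ v1 ⊕ v2

The c-tree's shape is irrelevant; the v-reading-order decides.
(v1 ⊕ v2) flattens to v1 ⊕ v2
(v3 ⊕ (v1 ⊕ v2)) flattens to v3 ⊕ v1 ⊕ v2


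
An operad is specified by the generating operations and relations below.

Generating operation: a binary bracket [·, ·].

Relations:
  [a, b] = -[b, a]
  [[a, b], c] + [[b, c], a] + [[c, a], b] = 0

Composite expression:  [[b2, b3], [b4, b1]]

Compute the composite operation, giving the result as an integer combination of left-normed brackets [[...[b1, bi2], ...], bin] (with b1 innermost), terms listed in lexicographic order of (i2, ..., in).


[[[b1, b4], b2], b3] - [[[b1, b4], b3], b2]

A multilinear Lie element is pinned by b1-initial words (b1 innermost).
Composite bracket: [[b2, b3], [b4, b1]]
Expanding via [a, b] = ab - ba: 8 signed words (2^3 = 8).
Keep just the words that open with b1:
  b1b4b2b3 (sign +1) contributes +[[[b1, b4], b2], b3]
  b1b4b3b2 (sign -1) contributes -[[[b1, b4], b3], b2]


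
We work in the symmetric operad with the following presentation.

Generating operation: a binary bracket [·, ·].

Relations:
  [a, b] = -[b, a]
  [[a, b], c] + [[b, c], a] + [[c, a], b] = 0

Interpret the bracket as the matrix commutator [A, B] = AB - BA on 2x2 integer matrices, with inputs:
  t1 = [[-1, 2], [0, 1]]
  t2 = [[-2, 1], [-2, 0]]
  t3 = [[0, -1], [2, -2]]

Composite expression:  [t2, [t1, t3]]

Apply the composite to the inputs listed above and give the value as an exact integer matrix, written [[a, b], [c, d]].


[[0, -4], [-8, 0]]

[t1, t3] = [[4, -2], [4, -4]]
[t2, [t1, t3]] = [[0, -4], [-8, 0]]


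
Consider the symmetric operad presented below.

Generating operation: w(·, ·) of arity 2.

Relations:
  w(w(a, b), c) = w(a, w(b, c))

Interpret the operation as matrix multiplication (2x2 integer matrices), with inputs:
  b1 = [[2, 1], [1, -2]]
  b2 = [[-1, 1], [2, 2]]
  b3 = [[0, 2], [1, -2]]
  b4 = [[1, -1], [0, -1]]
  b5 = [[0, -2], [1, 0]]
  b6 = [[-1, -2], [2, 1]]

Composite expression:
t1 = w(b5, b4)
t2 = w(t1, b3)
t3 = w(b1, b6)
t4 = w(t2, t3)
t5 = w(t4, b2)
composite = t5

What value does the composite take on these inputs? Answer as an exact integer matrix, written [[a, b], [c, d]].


[[0, 40], [-6, -46]]

w(b5, b4) = [[0, 2], [1, -1]]
w(w(b5, b4), b3) = [[2, -4], [-1, 4]]
w(b1, b6) = [[0, -3], [-5, -4]]
w(w(w(b5, b4), b3), w(b1, b6)) = [[20, 10], [-20, -13]]
w(w(w(w(b5, b4), b3), w(b1, b6)), b2) = [[0, 40], [-6, -46]]


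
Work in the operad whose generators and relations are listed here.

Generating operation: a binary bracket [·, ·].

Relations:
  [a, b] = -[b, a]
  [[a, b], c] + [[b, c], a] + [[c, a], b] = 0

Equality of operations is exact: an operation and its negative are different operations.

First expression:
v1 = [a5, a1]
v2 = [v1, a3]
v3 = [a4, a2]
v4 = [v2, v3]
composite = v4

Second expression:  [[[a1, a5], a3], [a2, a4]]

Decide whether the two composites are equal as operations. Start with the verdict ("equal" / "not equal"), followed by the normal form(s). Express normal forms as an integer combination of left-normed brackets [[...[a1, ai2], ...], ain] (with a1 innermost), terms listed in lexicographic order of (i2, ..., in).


equal; the common form is [[[[a1, a5], a3], a2], a4] - [[[[a1, a5], a3], a4], a2]

The first composite normalizes to [[[[a1, a5], a3], a2], a4] - [[[[a1, a5], a3], a4], a2]
The second composite normalizes to [[[[a1, a5], a3], a2], a4] - [[[[a1, a5], a3], a4], a2]
Same normal form: equal.


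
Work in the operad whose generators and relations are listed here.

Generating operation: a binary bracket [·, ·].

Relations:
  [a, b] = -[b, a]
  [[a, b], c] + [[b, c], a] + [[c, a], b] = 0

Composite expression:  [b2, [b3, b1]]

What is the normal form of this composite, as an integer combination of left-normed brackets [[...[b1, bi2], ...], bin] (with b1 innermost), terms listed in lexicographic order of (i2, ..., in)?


[[b1, b3], b2]

A multilinear Lie element is pinned by b1-initial words (b1 innermost).
Composite bracket: [b2, [b3, b1]]
Applying ab - ba throughout gives 4 signed words (2^2 = 4).
Coefficients come from the b1-initial words:
  b1b3b2 (sign +1) contributes +[[b1, b3], b2]


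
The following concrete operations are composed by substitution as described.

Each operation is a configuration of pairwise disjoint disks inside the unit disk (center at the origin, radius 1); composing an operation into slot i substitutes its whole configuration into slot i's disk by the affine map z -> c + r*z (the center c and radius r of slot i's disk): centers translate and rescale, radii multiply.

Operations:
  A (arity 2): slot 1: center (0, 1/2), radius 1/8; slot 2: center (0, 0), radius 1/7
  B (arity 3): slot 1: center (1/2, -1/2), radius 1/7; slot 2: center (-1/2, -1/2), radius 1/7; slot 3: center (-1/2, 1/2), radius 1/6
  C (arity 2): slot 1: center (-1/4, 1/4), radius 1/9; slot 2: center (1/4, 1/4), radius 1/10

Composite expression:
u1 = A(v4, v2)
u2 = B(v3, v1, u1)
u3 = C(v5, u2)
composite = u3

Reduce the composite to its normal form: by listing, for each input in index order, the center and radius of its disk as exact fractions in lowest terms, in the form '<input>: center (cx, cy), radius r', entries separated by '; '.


v1: center (1/5, 1/5), radius 1/70; v2: center (1/5, 3/10), radius 1/420; v3: center (3/10, 1/5), radius 1/70; v4: center (1/5, 37/120), radius 1/480; v5: center (-1/4, 1/4), radius 1/9

Below C, radii multiply path by path; the v-disk centers shift.
v5 passes through 1 substitution, ending at center (-1/4, 1/4), radius 1/9
v3 passes through 2 substitutions, ending at center (3/10, 1/5), radius 1/70
v1 passes through 2 substitutions, ending at center (1/5, 1/5), radius 1/70
v4 passes through 3 substitutions, ending at center (1/5, 37/120), radius 1/480
v2 passes through 3 substitutions, ending at center (1/5, 3/10), radius 1/420


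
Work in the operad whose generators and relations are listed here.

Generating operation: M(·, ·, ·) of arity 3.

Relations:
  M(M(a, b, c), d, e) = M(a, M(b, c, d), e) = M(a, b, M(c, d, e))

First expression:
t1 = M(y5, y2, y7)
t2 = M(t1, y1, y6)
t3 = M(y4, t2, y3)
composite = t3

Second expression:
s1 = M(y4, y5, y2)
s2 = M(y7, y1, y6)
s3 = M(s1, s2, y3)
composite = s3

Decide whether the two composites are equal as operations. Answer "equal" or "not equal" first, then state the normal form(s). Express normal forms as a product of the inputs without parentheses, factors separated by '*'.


Normal form of the first expression: y4 * y5 * y2 * y7 * y1 * y6 * y3
Normal form of the second expression: y4 * y5 * y2 * y7 * y1 * y6 * y3
Both agree, so they are equal.

equal — both sides give y4 * y5 * y2 * y7 * y1 * y6 * y3


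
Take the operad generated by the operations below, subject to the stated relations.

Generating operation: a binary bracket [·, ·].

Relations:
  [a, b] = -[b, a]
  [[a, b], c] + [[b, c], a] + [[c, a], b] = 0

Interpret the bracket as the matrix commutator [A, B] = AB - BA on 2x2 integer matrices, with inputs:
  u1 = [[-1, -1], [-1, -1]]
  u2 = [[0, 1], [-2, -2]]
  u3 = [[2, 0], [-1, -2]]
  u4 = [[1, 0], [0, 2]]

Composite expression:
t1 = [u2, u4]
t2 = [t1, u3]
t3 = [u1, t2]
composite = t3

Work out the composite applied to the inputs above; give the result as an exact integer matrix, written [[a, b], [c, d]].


[[-12, -2], [2, 12]]

[u2, u4] = [[0, 1], [2, 0]]
[[u2, u4], u3] = [[-1, -4], [8, 1]]
[u1, [[u2, u4], u3]] = [[-12, -2], [2, 12]]


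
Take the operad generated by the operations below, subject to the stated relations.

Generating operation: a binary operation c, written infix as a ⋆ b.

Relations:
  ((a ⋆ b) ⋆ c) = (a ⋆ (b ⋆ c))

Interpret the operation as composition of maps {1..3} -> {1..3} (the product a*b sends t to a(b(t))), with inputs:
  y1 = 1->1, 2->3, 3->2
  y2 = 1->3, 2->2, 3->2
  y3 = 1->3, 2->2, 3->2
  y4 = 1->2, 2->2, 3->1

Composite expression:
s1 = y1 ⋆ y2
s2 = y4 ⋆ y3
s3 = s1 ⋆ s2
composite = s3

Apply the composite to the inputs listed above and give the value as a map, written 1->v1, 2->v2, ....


1->2, 2->3, 3->3


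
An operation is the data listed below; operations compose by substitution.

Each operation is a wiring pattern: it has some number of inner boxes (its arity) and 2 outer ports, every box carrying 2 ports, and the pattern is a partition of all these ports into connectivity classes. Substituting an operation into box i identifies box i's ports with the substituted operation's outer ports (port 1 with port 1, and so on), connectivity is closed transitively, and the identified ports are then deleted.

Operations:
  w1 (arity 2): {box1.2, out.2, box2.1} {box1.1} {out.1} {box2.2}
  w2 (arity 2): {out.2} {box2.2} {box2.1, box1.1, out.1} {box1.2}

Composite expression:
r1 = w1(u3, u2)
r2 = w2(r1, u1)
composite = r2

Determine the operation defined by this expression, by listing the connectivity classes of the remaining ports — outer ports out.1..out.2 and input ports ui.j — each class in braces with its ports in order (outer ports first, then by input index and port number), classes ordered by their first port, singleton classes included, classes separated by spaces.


{out.1, u1.1} {out.2} {u1.2} {u2.1, u3.2} {u2.2} {u3.1}

Two ports join when wires chain via w2-identified ports.
w1 over (u3, u2) gives {out.1} {out.2, u2.1, u3.2} {u2.2} {u3.1}, out.j being that stage's outer ports
w2 over (u3, u2, u1) gives {out.1, u1.1} {out.2} {u1.2} {u2.1, u3.2} {u2.2} {u3.1}, out.j being that stage's outer ports


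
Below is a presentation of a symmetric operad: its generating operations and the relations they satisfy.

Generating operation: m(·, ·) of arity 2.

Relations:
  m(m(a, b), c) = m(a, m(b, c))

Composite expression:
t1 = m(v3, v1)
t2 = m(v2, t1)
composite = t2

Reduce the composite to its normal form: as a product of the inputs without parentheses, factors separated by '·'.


v2 · v3 · v1

The m-tree's shape is irrelevant; the v-reading-order decides.
m(v3, v1) spells out as v3 · v1
m(v2, m(v3, v1)) spells out as v2 · v3 · v1


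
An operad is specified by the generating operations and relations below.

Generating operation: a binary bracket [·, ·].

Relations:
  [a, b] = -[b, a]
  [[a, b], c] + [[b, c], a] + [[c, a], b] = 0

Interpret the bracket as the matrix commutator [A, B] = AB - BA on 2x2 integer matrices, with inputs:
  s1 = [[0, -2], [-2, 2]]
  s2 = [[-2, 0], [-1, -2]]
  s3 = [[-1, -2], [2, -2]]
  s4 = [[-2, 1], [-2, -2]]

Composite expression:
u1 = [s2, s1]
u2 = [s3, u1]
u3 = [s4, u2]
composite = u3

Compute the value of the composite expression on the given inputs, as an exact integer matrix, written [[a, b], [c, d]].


[[-26, 8], [16, 26]]

[s2, s1] = [[-2, 0], [2, 2]]
[s3, [s2, s1]] = [[-4, -8], [-10, 4]]
[s4, [s3, [s2, s1]]] = [[-26, 8], [16, 26]]


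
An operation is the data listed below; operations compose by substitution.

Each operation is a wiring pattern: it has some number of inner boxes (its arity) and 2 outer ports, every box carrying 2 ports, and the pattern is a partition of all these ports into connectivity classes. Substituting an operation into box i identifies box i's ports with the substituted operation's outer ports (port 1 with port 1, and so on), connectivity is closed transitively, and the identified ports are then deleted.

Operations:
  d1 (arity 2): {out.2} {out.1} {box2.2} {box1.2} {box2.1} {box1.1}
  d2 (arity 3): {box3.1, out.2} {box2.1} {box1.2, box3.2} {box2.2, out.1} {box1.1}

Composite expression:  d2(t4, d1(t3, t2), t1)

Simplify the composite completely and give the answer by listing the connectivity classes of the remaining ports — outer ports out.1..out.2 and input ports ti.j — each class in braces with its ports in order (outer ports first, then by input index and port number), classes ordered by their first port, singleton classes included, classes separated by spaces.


{out.1} {out.2, t1.1} {t1.2, t4.2} {t2.1} {t2.2} {t3.1} {t3.2} {t4.1}


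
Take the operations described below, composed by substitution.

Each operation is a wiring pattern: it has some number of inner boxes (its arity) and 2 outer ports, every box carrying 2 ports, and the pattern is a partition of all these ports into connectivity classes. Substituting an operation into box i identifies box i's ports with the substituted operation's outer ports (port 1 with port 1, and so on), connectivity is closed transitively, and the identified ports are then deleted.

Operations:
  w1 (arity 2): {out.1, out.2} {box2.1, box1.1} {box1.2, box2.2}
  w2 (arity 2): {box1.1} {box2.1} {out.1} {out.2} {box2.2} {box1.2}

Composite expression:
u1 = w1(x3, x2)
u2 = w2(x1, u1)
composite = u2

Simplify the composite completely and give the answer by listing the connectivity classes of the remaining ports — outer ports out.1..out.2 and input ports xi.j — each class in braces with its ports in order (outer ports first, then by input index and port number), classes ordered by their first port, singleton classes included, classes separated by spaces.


{out.1} {out.2} {x1.1} {x1.2} {x2.1, x3.1} {x2.2, x3.2}

Reachability decides: close wires over w2-identified ports.
through w1, on inputs (x3, x2): {out.1, out.2} {x2.1, x3.1} {x2.2, x3.2} (out.j = stage outer ports)
through w2, on inputs (x1, x3, x2): {out.1} {out.2} {x1.1} {x1.2} {x2.1, x3.1} {x2.2, x3.2} (out.j = stage outer ports)
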